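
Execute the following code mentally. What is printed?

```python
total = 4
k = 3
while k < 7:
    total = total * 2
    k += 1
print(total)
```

k=3: total = 4*2 = 8
k=4: total = 8*2 = 16
k=5: total = 16*2 = 32
k=6: total = 32*2 = 64

64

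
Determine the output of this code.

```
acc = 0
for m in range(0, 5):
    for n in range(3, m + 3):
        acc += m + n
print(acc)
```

m=1,n=3: acc = 0+4 = 4
m=2,n=3: acc = 4+5 = 9
m=2,n=4: acc = 9+6 = 15
m=3,n=3: acc = 15+6 = 21
m=3,n=4: acc = 21+7 = 28
m=3,n=5: acc = 28+8 = 36
m=4,n=3: acc = 36+7 = 43
m=4,n=4: acc = 43+8 = 51
m=4,n=5: acc = 51+9 = 60
m=4,n=6: acc = 60+10 = 70

70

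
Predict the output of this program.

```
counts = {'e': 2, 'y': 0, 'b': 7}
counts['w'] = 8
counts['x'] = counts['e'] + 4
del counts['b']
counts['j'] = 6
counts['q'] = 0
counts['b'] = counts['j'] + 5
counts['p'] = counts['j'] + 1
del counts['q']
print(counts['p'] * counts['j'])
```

counts['w'] = 8 → {'e': 2, 'y': 0, 'b': 7, 'w': 8}
counts['x'] = counts['e']+4 = 6 → {'e': 2, 'y': 0, 'b': 7, 'w': 8, 'x': 6}
del 'b' → {'e': 2, 'y': 0, 'w': 8, 'x': 6}
counts['j'] = 6 → {'e': 2, 'y': 0, 'w': 8, 'x': 6, 'j': 6}
counts['q'] = 0 → {'e': 2, 'y': 0, 'w': 8, 'x': 6, 'j': 6, 'q': 0}
counts['b'] = counts['j']+5 = 11 → {'e': 2, 'y': 0, 'w': 8, 'x': 6, 'j': 6, 'q': 0, 'b': 11}
counts['p'] = counts['j']+1 = 7 → {'e': 2, 'y': 0, 'w': 8, 'x': 6, 'j': 6, 'q': 0, 'b': 11, 'p': 7}
del 'q' → {'e': 2, 'y': 0, 'w': 8, 'x': 6, 'j': 6, 'b': 11, 'p': 7}
counts['p']*counts['j'] = 7*6 = 42

42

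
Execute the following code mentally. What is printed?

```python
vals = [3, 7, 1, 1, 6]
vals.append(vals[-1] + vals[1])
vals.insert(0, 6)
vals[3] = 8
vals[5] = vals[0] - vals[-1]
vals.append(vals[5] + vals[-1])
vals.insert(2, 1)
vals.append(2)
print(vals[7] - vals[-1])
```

append vals[-1]+vals[1] = 6+7 = 13 → [3, 7, 1, 1, 6, 13]
insert 6 at 0 → [6, 3, 7, 1, 1, 6, 13]
vals[3] = 8 → [6, 3, 7, 8, 1, 6, 13]
vals[5] = vals[0]-vals[-1] = 6-13 = -7 → [6, 3, 7, 8, 1, -7, 13]
append vals[5]+vals[-1] = (-7)+13 = 6 → [6, 3, 7, 8, 1, -7, 13, 6]
insert 1 at 2 → [6, 3, 1, 7, 8, 1, -7, 13, 6]
append 2 → [6, 3, 1, 7, 8, 1, -7, 13, 6, 2]
vals[7]-vals[-1] = 13-2 = 11

11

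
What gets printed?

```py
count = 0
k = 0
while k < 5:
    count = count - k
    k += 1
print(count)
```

k=0: count = 0-0 = 0
k=1: count = 0-1 = -1
k=2: count = (-1)-2 = -3
k=3: count = (-3)-3 = -6
k=4: count = (-6)-4 = -10

-10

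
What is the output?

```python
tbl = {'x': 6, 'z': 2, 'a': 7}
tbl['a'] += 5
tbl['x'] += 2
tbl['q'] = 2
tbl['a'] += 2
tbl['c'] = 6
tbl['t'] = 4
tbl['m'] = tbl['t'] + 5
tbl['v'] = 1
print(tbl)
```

tbl['a'] = 7+5 = 12 → {'x': 6, 'z': 2, 'a': 12}
tbl['x'] = 6+2 = 8 → {'x': 8, 'z': 2, 'a': 12}
tbl['q'] = 2 → {'x': 8, 'z': 2, 'a': 12, 'q': 2}
tbl['a'] = 12+2 = 14 → {'x': 8, 'z': 2, 'a': 14, 'q': 2}
tbl['c'] = 6 → {'x': 8, 'z': 2, 'a': 14, 'q': 2, 'c': 6}
tbl['t'] = 4 → {'x': 8, 'z': 2, 'a': 14, 'q': 2, 'c': 6, 't': 4}
tbl['m'] = tbl['t']+5 = 9 → {'x': 8, 'z': 2, 'a': 14, 'q': 2, 'c': 6, 't': 4, 'm': 9}
tbl['v'] = 1 → {'x': 8, 'z': 2, 'a': 14, 'q': 2, 'c': 6, 't': 4, 'm': 9, 'v': 1}

{'x': 8, 'z': 2, 'a': 14, 'q': 2, 'c': 6, 't': 4, 'm': 9, 'v': 1}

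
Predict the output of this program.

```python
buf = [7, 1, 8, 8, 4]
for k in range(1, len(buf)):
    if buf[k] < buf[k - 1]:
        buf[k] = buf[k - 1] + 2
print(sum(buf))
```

k=1: 1<7, buf[1] = 7+2 = 9 → [7, 9, 8, 8, 4]
k=2: 8<9, buf[2] = 9+2 = 11 → [7, 9, 11, 8, 4]
k=3: 8<11, buf[3] = 11+2 = 13 → [7, 9, 11, 13, 4]
k=4: 4<13, buf[4] = 13+2 = 15 → [7, 9, 11, 13, 15]
sum = 55

55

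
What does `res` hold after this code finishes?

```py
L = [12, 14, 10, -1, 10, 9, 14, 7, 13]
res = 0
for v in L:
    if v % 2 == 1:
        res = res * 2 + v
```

55

v=12: not odd
v=14: not odd
v=10: not odd
v=-1: odd, res = 0*2+(-1) = -1
v=10: not odd
v=9: odd, res = (-1)*2+9 = 7
v=14: not odd
v=7: odd, res = 7*2+7 = 21
v=13: odd, res = 21*2+13 = 55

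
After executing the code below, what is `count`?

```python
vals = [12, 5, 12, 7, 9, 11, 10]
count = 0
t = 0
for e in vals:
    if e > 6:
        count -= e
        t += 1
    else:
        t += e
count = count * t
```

-671

e=12: >6, count = 0-12 = -12; t=1
e=5: not >6; t=6
e=12: >6, count = (-12)-12 = -24; t=7
e=7: >6, count = (-24)-7 = -31; t=8
e=9: >6, count = (-31)-9 = -40; t=9
e=11: >6, count = (-40)-11 = -51; t=10
e=10: >6, count = (-51)-10 = -61; t=11
count*t = (-61)*11 = -671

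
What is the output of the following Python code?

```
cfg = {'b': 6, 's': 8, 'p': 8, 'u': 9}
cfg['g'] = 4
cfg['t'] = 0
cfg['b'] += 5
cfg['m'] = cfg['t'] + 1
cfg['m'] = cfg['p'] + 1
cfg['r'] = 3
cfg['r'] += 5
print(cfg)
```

{'b': 11, 's': 8, 'p': 8, 'u': 9, 'g': 4, 't': 0, 'm': 9, 'r': 8}

cfg['g'] = 4 → {'b': 6, 's': 8, 'p': 8, 'u': 9, 'g': 4}
cfg['t'] = 0 → {'b': 6, 's': 8, 'p': 8, 'u': 9, 'g': 4, 't': 0}
cfg['b'] = 6+5 = 11 → {'b': 11, 's': 8, 'p': 8, 'u': 9, 'g': 4, 't': 0}
cfg['m'] = cfg['t']+1 = 1 → {'b': 11, 's': 8, 'p': 8, 'u': 9, 'g': 4, 't': 0, 'm': 1}
cfg['m'] = cfg['p']+1 = 9 → {'b': 11, 's': 8, 'p': 8, 'u': 9, 'g': 4, 't': 0, 'm': 9}
cfg['r'] = 3 → {'b': 11, 's': 8, 'p': 8, 'u': 9, 'g': 4, 't': 0, 'm': 9, 'r': 3}
cfg['r'] = 3+5 = 8 → {'b': 11, 's': 8, 'p': 8, 'u': 9, 'g': 4, 't': 0, 'm': 9, 'r': 8}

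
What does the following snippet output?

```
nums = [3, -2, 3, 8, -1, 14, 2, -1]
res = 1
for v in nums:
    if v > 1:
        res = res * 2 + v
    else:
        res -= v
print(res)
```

v=3: >1, res = 1*2+3 = 5
v=-2: not >1, res = 5-(-2) = 7
v=3: >1, res = 7*2+3 = 17
v=8: >1, res = 17*2+8 = 42
v=-1: not >1, res = 42-(-1) = 43
v=14: >1, res = 43*2+14 = 100
v=2: >1, res = 100*2+2 = 202
v=-1: not >1, res = 202-(-1) = 203

203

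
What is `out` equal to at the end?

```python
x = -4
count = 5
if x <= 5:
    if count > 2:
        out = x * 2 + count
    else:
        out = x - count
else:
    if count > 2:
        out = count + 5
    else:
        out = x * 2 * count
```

x=-4, count=5
x <= 5 is True; count > 2 is True
→ out = x * 2 + count = -3

-3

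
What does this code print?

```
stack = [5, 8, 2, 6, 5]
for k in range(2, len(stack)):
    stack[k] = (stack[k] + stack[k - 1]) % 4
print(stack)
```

[5, 8, 2, 0, 1]

k=2: stack[2] = (2+8)%4 = 2 → [5, 8, 2, 6, 5]
k=3: stack[3] = (6+2)%4 = 0 → [5, 8, 2, 0, 5]
k=4: stack[4] = (5+0)%4 = 1 → [5, 8, 2, 0, 1]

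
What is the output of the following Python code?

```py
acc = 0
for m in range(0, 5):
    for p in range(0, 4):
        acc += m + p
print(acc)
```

70

m=0,p=0: acc = 0+0 = 0
m=0,p=1: acc = 0+1 = 1
m=0,p=2: acc = 1+2 = 3
m=0,p=3: acc = 3+3 = 6
m=1,p=0: acc = 6+1 = 7
m=1,p=1: acc = 7+2 = 9
m=1,p=2: acc = 9+3 = 12
m=1,p=3: acc = 12+4 = 16
m=2,p=0: acc = 16+2 = 18
m=2,p=1: acc = 18+3 = 21
m=2,p=2: acc = 21+4 = 25
m=2,p=3: acc = 25+5 = 30
m=3,p=0: acc = 30+3 = 33
m=3,p=1: acc = 33+4 = 37
m=3,p=2: acc = 37+5 = 42
m=3,p=3: acc = 42+6 = 48
m=4,p=0: acc = 48+4 = 52
m=4,p=1: acc = 52+5 = 57
m=4,p=2: acc = 57+6 = 63
m=4,p=3: acc = 63+7 = 70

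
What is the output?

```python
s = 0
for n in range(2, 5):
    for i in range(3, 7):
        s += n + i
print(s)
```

90

n=2,i=3: s = 0+5 = 5
n=2,i=4: s = 5+6 = 11
n=2,i=5: s = 11+7 = 18
n=2,i=6: s = 18+8 = 26
n=3,i=3: s = 26+6 = 32
n=3,i=4: s = 32+7 = 39
n=3,i=5: s = 39+8 = 47
n=3,i=6: s = 47+9 = 56
n=4,i=3: s = 56+7 = 63
n=4,i=4: s = 63+8 = 71
n=4,i=5: s = 71+9 = 80
n=4,i=6: s = 80+10 = 90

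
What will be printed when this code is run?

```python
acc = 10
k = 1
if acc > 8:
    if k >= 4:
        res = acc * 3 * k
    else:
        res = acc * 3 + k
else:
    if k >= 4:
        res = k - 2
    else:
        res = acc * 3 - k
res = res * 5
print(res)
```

acc=10, k=1
acc > 8 is True; k >= 4 is False
→ res = acc * 3 + k = 31
res = 31*5 = 155

155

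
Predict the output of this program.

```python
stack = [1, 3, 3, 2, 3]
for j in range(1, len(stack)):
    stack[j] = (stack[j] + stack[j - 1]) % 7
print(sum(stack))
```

12

j=1: stack[1] = (3+1)%7 = 4 → [1, 4, 3, 2, 3]
j=2: stack[2] = (3+4)%7 = 0 → [1, 4, 0, 2, 3]
j=3: stack[3] = (2+0)%7 = 2 → [1, 4, 0, 2, 3]
j=4: stack[4] = (3+2)%7 = 5 → [1, 4, 0, 2, 5]
sum = 12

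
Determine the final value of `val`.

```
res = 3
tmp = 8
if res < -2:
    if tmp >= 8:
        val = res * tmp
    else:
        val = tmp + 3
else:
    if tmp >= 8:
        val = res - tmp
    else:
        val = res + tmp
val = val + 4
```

-1

res=3, tmp=8
res < -2 is False; tmp >= 8 is True
→ val = res - tmp = -5
val = (-5)+4 = -1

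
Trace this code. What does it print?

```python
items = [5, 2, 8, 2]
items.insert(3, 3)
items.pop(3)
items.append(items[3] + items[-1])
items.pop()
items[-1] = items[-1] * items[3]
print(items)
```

[5, 2, 8, 4]

insert 3 at 3 → [5, 2, 8, 3, 2]
pop(3) removes 3 → [5, 2, 8, 2]
append items[3]+items[-1] = 2+2 = 4 → [5, 2, 8, 2, 4]
pop() removes 4 → [5, 2, 8, 2]
items[-1] = items[-1]*items[3] = 2*2 = 4 → [5, 2, 8, 4]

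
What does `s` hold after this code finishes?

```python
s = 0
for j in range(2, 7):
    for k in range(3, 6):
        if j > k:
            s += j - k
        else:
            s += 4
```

j=2,k=3: not 2>3, s = 0+4 = 4
j=2,k=4: not 2>4, s = 4+4 = 8
j=2,k=5: not 2>5, s = 8+4 = 12
j=3,k=3: not 3>3, s = 12+4 = 16
j=3,k=4: not 3>4, s = 16+4 = 20
j=3,k=5: not 3>5, s = 20+4 = 24
j=4,k=3: 4>3, s = 24+1 = 25
j=4,k=4: not 4>4, s = 25+4 = 29
j=4,k=5: not 4>5, s = 29+4 = 33
j=5,k=3: 5>3, s = 33+2 = 35
j=5,k=4: 5>4, s = 35+1 = 36
j=5,k=5: not 5>5, s = 36+4 = 40
j=6,k=3: 6>3, s = 40+3 = 43
j=6,k=4: 6>4, s = 43+2 = 45
j=6,k=5: 6>5, s = 45+1 = 46

46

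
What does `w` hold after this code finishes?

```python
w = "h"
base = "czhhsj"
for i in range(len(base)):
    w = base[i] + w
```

i=0: prepend 'c' → 'ch'
i=1: prepend 'z' → 'zch'
i=2: prepend 'h' → 'hzch'
i=3: prepend 'h' → 'hhzch'
i=4: prepend 's' → 'shhzch'
i=5: prepend 'j' → 'jshhzch'

'jshhzch'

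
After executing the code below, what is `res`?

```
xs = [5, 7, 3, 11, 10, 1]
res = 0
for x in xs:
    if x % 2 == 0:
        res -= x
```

-10

x=5: not even
x=7: not even
x=3: not even
x=11: not even
x=10: even, res = 0-10 = -10
x=1: not even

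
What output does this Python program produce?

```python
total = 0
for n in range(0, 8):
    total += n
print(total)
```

28

n=0: total = 0+0 = 0
n=1: total = 0+1 = 1
n=2: total = 1+2 = 3
n=3: total = 3+3 = 6
n=4: total = 6+4 = 10
n=5: total = 10+5 = 15
n=6: total = 15+6 = 21
n=7: total = 21+7 = 28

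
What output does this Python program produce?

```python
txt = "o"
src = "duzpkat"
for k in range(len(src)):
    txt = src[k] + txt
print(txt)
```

takpzudo

k=0: prepend 'd' → 'do'
k=1: prepend 'u' → 'udo'
k=2: prepend 'z' → 'zudo'
k=3: prepend 'p' → 'pzudo'
k=4: prepend 'k' → 'kpzudo'
k=5: prepend 'a' → 'akpzudo'
k=6: prepend 't' → 'takpzudo'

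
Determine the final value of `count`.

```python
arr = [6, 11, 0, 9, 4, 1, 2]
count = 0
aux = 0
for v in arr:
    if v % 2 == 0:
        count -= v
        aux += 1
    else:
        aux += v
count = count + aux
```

v=6: even, count = 0-6 = -6; aux=1
v=11: not even; aux=12
v=0: even, count = (-6)-0 = -6; aux=13
v=9: not even; aux=22
v=4: even, count = (-6)-4 = -10; aux=23
v=1: not even; aux=24
v=2: even, count = (-10)-2 = -12; aux=25
count+aux = (-12)+25 = 13

13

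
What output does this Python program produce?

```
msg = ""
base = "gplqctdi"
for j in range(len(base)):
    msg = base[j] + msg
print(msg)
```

idtcqlpg

j=0: prepend 'g' → 'g'
j=1: prepend 'p' → 'pg'
j=2: prepend 'l' → 'lpg'
j=3: prepend 'q' → 'qlpg'
j=4: prepend 'c' → 'cqlpg'
j=5: prepend 't' → 'tcqlpg'
j=6: prepend 'd' → 'dtcqlpg'
j=7: prepend 'i' → 'idtcqlpg'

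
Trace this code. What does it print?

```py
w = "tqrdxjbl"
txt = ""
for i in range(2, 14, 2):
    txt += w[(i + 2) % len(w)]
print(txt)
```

xbtrxb

i=2: add w[4]='x' → 'x'
i=4: add w[6]='b' → 'xb'
i=6: add w[0]='t' → 'xbt'
i=8: add w[2]='r' → 'xbtr'
i=10: add w[4]='x' → 'xbtrx'
i=12: add w[6]='b' → 'xbtrxb'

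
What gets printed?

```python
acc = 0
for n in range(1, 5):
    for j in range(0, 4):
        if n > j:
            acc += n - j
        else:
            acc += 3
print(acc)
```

38

n=1,j=0: 1>0, acc = 0+1 = 1
n=1,j=1: not 1>1, acc = 1+3 = 4
n=1,j=2: not 1>2, acc = 4+3 = 7
n=1,j=3: not 1>3, acc = 7+3 = 10
n=2,j=0: 2>0, acc = 10+2 = 12
n=2,j=1: 2>1, acc = 12+1 = 13
n=2,j=2: not 2>2, acc = 13+3 = 16
n=2,j=3: not 2>3, acc = 16+3 = 19
n=3,j=0: 3>0, acc = 19+3 = 22
n=3,j=1: 3>1, acc = 22+2 = 24
n=3,j=2: 3>2, acc = 24+1 = 25
n=3,j=3: not 3>3, acc = 25+3 = 28
n=4,j=0: 4>0, acc = 28+4 = 32
n=4,j=1: 4>1, acc = 32+3 = 35
n=4,j=2: 4>2, acc = 35+2 = 37
n=4,j=3: 4>3, acc = 37+1 = 38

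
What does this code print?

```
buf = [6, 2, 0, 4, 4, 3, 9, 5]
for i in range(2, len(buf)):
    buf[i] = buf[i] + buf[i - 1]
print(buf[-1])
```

27

i=2: buf[2] = 0+2 = 2 → [6, 2, 2, 4, 4, 3, 9, 5]
i=3: buf[3] = 4+2 = 6 → [6, 2, 2, 6, 4, 3, 9, 5]
i=4: buf[4] = 4+6 = 10 → [6, 2, 2, 6, 10, 3, 9, 5]
i=5: buf[5] = 3+10 = 13 → [6, 2, 2, 6, 10, 13, 9, 5]
i=6: buf[6] = 9+13 = 22 → [6, 2, 2, 6, 10, 13, 22, 5]
i=7: buf[7] = 5+22 = 27 → [6, 2, 2, 6, 10, 13, 22, 27]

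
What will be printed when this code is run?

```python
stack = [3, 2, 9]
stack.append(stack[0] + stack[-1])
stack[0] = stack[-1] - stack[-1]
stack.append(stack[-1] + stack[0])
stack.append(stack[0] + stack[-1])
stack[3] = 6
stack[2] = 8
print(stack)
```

[0, 2, 8, 6, 12, 12]

append stack[0]+stack[-1] = 3+9 = 12 → [3, 2, 9, 12]
stack[0] = stack[-1]-stack[-1] = 12-12 = 0 → [0, 2, 9, 12]
append stack[-1]+stack[0] = 12+0 = 12 → [0, 2, 9, 12, 12]
append stack[0]+stack[-1] = 0+12 = 12 → [0, 2, 9, 12, 12, 12]
stack[3] = 6 → [0, 2, 9, 6, 12, 12]
stack[2] = 8 → [0, 2, 8, 6, 12, 12]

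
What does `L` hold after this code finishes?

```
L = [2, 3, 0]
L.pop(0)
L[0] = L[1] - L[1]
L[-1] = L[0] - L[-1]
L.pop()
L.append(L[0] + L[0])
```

pop(0) removes 2 → [3, 0]
L[0] = L[1]-L[1] = 0-0 = 0 → [0, 0]
L[-1] = L[0]-L[-1] = 0-0 = 0 → [0, 0]
pop() removes 0 → [0]
append L[0]+L[0] = 0+0 = 0 → [0, 0]

[0, 0]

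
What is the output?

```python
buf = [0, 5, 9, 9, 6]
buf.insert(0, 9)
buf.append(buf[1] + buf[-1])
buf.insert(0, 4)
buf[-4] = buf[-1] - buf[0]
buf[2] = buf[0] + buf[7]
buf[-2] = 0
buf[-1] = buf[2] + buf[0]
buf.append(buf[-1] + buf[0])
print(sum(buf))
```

71

insert 9 at 0 → [9, 0, 5, 9, 9, 6]
append buf[1]+buf[-1] = 0+6 = 6 → [9, 0, 5, 9, 9, 6, 6]
insert 4 at 0 → [4, 9, 0, 5, 9, 9, 6, 6]
buf[-4] = buf[-1]-buf[0] = 6-4 = 2 → [4, 9, 0, 5, 2, 9, 6, 6]
buf[2] = buf[0]+buf[7] = 4+6 = 10 → [4, 9, 10, 5, 2, 9, 6, 6]
buf[-2] = 0 → [4, 9, 10, 5, 2, 9, 0, 6]
buf[-1] = buf[2]+buf[0] = 10+4 = 14 → [4, 9, 10, 5, 2, 9, 0, 14]
append buf[-1]+buf[0] = 14+4 = 18 → [4, 9, 10, 5, 2, 9, 0, 14, 18]
sum = 71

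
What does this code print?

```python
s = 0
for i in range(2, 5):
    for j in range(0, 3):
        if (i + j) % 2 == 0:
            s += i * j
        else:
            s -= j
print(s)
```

11

i=2,j=0: even sum, s = 0+0 = 0
i=2,j=1: odd sum, s = 0-1 = -1
i=2,j=2: even sum, s = (-1)+4 = 3
i=3,j=0: odd sum, s = 3-0 = 3
i=3,j=1: even sum, s = 3+3 = 6
i=3,j=2: odd sum, s = 6-2 = 4
i=4,j=0: even sum, s = 4+0 = 4
i=4,j=1: odd sum, s = 4-1 = 3
i=4,j=2: even sum, s = 3+8 = 11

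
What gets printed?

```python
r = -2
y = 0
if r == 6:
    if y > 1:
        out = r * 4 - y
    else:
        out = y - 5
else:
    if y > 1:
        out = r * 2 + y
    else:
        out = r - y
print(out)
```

-2

r=-2, y=0
r == 6 is False; y > 1 is False
→ out = r - y = -2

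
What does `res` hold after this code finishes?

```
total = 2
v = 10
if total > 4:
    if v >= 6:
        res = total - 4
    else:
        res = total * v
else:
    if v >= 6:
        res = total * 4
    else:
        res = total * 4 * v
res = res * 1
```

total=2, v=10
total > 4 is False; v >= 6 is True
→ res = total * 4 = 8
res = 8*1 = 8

8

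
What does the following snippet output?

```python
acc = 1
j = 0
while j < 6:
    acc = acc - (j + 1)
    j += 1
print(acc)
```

j=0: acc = 1-1 = 0
j=1: acc = 0-2 = -2
j=2: acc = (-2)-3 = -5
j=3: acc = (-5)-4 = -9
j=4: acc = (-9)-5 = -14
j=5: acc = (-14)-6 = -20

-20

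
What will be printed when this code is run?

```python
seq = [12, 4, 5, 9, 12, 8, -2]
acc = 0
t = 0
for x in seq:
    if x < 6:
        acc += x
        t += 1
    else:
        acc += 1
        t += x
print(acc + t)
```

55

x=12: not <6, acc = 0+1 = 1; t=12
x=4: <6, acc = 1+4 = 5; t=13
x=5: <6, acc = 5+5 = 10; t=14
x=9: not <6, acc = 10+1 = 11; t=23
x=12: not <6, acc = 11+1 = 12; t=35
x=8: not <6, acc = 12+1 = 13; t=43
x=-2: <6, acc = 13+(-2) = 11; t=44
acc+t = 11+44 = 55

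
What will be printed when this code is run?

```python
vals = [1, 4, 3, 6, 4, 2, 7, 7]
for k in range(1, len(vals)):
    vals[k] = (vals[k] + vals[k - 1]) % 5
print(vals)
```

[1, 0, 3, 4, 3, 0, 2, 4]

k=1: vals[1] = (4+1)%5 = 0 → [1, 0, 3, 6, 4, 2, 7, 7]
k=2: vals[2] = (3+0)%5 = 3 → [1, 0, 3, 6, 4, 2, 7, 7]
k=3: vals[3] = (6+3)%5 = 4 → [1, 0, 3, 4, 4, 2, 7, 7]
k=4: vals[4] = (4+4)%5 = 3 → [1, 0, 3, 4, 3, 2, 7, 7]
k=5: vals[5] = (2+3)%5 = 0 → [1, 0, 3, 4, 3, 0, 7, 7]
k=6: vals[6] = (7+0)%5 = 2 → [1, 0, 3, 4, 3, 0, 2, 7]
k=7: vals[7] = (7+2)%5 = 4 → [1, 0, 3, 4, 3, 0, 2, 4]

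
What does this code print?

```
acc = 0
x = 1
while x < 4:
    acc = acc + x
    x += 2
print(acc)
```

x=1: acc = 0+1 = 1
x=3: acc = 1+3 = 4

4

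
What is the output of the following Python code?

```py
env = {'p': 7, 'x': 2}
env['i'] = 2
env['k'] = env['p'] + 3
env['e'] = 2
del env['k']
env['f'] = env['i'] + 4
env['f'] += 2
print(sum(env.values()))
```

21

env['i'] = 2 → {'p': 7, 'x': 2, 'i': 2}
env['k'] = env['p']+3 = 10 → {'p': 7, 'x': 2, 'i': 2, 'k': 10}
env['e'] = 2 → {'p': 7, 'x': 2, 'i': 2, 'k': 10, 'e': 2}
del 'k' → {'p': 7, 'x': 2, 'i': 2, 'e': 2}
env['f'] = env['i']+4 = 6 → {'p': 7, 'x': 2, 'i': 2, 'e': 2, 'f': 6}
env['f'] = 6+2 = 8 → {'p': 7, 'x': 2, 'i': 2, 'e': 2, 'f': 8}
sum of values = 21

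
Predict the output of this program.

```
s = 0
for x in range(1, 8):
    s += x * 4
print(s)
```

112

x=1: s = 0+1*4 = 4
x=2: s = 4+2*4 = 12
x=3: s = 12+3*4 = 24
x=4: s = 24+4*4 = 40
x=5: s = 40+5*4 = 60
x=6: s = 60+6*4 = 84
x=7: s = 84+7*4 = 112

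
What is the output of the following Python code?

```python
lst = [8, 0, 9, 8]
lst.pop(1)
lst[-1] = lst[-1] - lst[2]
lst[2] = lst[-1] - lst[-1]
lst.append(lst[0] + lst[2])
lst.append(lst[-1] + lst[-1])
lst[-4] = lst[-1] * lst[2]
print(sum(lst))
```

32

pop(1) removes 0 → [8, 9, 8]
lst[-1] = lst[-1]-lst[2] = 8-8 = 0 → [8, 9, 0]
lst[2] = lst[-1]-lst[-1] = 0-0 = 0 → [8, 9, 0]
append lst[0]+lst[2] = 8+0 = 8 → [8, 9, 0, 8]
append lst[-1]+lst[-1] = 8+8 = 16 → [8, 9, 0, 8, 16]
lst[-4] = lst[-1]*lst[2] = 16*0 = 0 → [8, 0, 0, 8, 16]
sum = 32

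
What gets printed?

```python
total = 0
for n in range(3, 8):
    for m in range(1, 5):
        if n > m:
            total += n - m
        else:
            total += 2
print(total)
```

57

n=3,m=1: 3>1, total = 0+2 = 2
n=3,m=2: 3>2, total = 2+1 = 3
n=3,m=3: not 3>3, total = 3+2 = 5
n=3,m=4: not 3>4, total = 5+2 = 7
n=4,m=1: 4>1, total = 7+3 = 10
n=4,m=2: 4>2, total = 10+2 = 12
n=4,m=3: 4>3, total = 12+1 = 13
n=4,m=4: not 4>4, total = 13+2 = 15
n=5,m=1: 5>1, total = 15+4 = 19
n=5,m=2: 5>2, total = 19+3 = 22
n=5,m=3: 5>3, total = 22+2 = 24
n=5,m=4: 5>4, total = 24+1 = 25
n=6,m=1: 6>1, total = 25+5 = 30
n=6,m=2: 6>2, total = 30+4 = 34
n=6,m=3: 6>3, total = 34+3 = 37
n=6,m=4: 6>4, total = 37+2 = 39
n=7,m=1: 7>1, total = 39+6 = 45
n=7,m=2: 7>2, total = 45+5 = 50
n=7,m=3: 7>3, total = 50+4 = 54
n=7,m=4: 7>4, total = 54+3 = 57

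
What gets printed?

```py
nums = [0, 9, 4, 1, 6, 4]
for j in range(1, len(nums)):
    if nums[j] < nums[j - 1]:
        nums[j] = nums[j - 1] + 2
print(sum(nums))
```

j=1: 9>=0, unchanged → [0, 9, 4, 1, 6, 4]
j=2: 4<9, nums[2] = 9+2 = 11 → [0, 9, 11, 1, 6, 4]
j=3: 1<11, nums[3] = 11+2 = 13 → [0, 9, 11, 13, 6, 4]
j=4: 6<13, nums[4] = 13+2 = 15 → [0, 9, 11, 13, 15, 4]
j=5: 4<15, nums[5] = 15+2 = 17 → [0, 9, 11, 13, 15, 17]
sum = 65

65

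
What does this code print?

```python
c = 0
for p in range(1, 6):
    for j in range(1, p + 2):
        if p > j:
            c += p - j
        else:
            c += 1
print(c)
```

30

p=1,j=1: not 1>1, c = 0+1 = 1
p=1,j=2: not 1>2, c = 1+1 = 2
p=2,j=1: 2>1, c = 2+1 = 3
p=2,j=2: not 2>2, c = 3+1 = 4
p=2,j=3: not 2>3, c = 4+1 = 5
p=3,j=1: 3>1, c = 5+2 = 7
p=3,j=2: 3>2, c = 7+1 = 8
p=3,j=3: not 3>3, c = 8+1 = 9
p=3,j=4: not 3>4, c = 9+1 = 10
p=4,j=1: 4>1, c = 10+3 = 13
p=4,j=2: 4>2, c = 13+2 = 15
p=4,j=3: 4>3, c = 15+1 = 16
p=4,j=4: not 4>4, c = 16+1 = 17
p=4,j=5: not 4>5, c = 17+1 = 18
p=5,j=1: 5>1, c = 18+4 = 22
p=5,j=2: 5>2, c = 22+3 = 25
p=5,j=3: 5>3, c = 25+2 = 27
p=5,j=4: 5>4, c = 27+1 = 28
p=5,j=5: not 5>5, c = 28+1 = 29
p=5,j=6: not 5>6, c = 29+1 = 30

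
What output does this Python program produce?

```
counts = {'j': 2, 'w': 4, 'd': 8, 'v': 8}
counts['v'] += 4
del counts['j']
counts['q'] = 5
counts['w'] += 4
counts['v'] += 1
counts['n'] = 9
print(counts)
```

{'w': 8, 'd': 8, 'v': 13, 'q': 5, 'n': 9}

counts['v'] = 8+4 = 12 → {'j': 2, 'w': 4, 'd': 8, 'v': 12}
del 'j' → {'w': 4, 'd': 8, 'v': 12}
counts['q'] = 5 → {'w': 4, 'd': 8, 'v': 12, 'q': 5}
counts['w'] = 4+4 = 8 → {'w': 8, 'd': 8, 'v': 12, 'q': 5}
counts['v'] = 12+1 = 13 → {'w': 8, 'd': 8, 'v': 13, 'q': 5}
counts['n'] = 9 → {'w': 8, 'd': 8, 'v': 13, 'q': 5, 'n': 9}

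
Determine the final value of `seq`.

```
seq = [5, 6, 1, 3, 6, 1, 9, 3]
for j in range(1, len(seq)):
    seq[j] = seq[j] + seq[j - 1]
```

[5, 11, 12, 15, 21, 22, 31, 34]

j=1: seq[1] = 6+5 = 11 → [5, 11, 1, 3, 6, 1, 9, 3]
j=2: seq[2] = 1+11 = 12 → [5, 11, 12, 3, 6, 1, 9, 3]
j=3: seq[3] = 3+12 = 15 → [5, 11, 12, 15, 6, 1, 9, 3]
j=4: seq[4] = 6+15 = 21 → [5, 11, 12, 15, 21, 1, 9, 3]
j=5: seq[5] = 1+21 = 22 → [5, 11, 12, 15, 21, 22, 9, 3]
j=6: seq[6] = 9+22 = 31 → [5, 11, 12, 15, 21, 22, 31, 3]
j=7: seq[7] = 3+31 = 34 → [5, 11, 12, 15, 21, 22, 31, 34]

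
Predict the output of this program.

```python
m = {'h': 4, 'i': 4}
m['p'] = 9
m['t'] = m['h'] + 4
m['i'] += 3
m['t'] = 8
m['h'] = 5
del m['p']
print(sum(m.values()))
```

20

m['p'] = 9 → {'h': 4, 'i': 4, 'p': 9}
m['t'] = m['h']+4 = 8 → {'h': 4, 'i': 4, 'p': 9, 't': 8}
m['i'] = 4+3 = 7 → {'h': 4, 'i': 7, 'p': 9, 't': 8}
m['t'] = 8 → {'h': 4, 'i': 7, 'p': 9, 't': 8}
m['h'] = 5 → {'h': 5, 'i': 7, 'p': 9, 't': 8}
del 'p' → {'h': 5, 'i': 7, 't': 8}
sum of values = 20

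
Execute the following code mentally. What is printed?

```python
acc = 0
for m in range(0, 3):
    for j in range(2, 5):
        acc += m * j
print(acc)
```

27

m=0,j=2: acc = 0+0 = 0
m=0,j=3: acc = 0+0 = 0
m=0,j=4: acc = 0+0 = 0
m=1,j=2: acc = 0+2 = 2
m=1,j=3: acc = 2+3 = 5
m=1,j=4: acc = 5+4 = 9
m=2,j=2: acc = 9+4 = 13
m=2,j=3: acc = 13+6 = 19
m=2,j=4: acc = 19+8 = 27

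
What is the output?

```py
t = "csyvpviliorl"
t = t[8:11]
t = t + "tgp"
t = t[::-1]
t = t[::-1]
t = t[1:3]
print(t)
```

or

slice [8:11] → 'ior'
+ 'tgp' → 'iortgp'
reverse → 'pgtroi'
reverse → 'iortgp'
slice [1:3] → 'or'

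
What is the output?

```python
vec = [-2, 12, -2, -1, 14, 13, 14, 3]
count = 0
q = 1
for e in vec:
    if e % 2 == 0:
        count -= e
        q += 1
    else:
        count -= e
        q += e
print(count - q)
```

-72

e=-2: even, count = 0-(-2) = 2; q=2
e=12: even, count = 2-12 = -10; q=3
e=-2: even, count = (-10)-(-2) = -8; q=4
e=-1: not even, count = (-8)-(-1) = -7; q=3
e=14: even, count = (-7)-14 = -21; q=4
e=13: not even, count = (-21)-13 = -34; q=17
e=14: even, count = (-34)-14 = -48; q=18
e=3: not even, count = (-48)-3 = -51; q=21
count-q = (-51)-21 = -72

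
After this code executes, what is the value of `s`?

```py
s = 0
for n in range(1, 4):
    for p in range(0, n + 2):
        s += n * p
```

n=1,p=0: s = 0+0 = 0
n=1,p=1: s = 0+1 = 1
n=1,p=2: s = 1+2 = 3
n=2,p=0: s = 3+0 = 3
n=2,p=1: s = 3+2 = 5
n=2,p=2: s = 5+4 = 9
n=2,p=3: s = 9+6 = 15
n=3,p=0: s = 15+0 = 15
n=3,p=1: s = 15+3 = 18
n=3,p=2: s = 18+6 = 24
n=3,p=3: s = 24+9 = 33
n=3,p=4: s = 33+12 = 45

45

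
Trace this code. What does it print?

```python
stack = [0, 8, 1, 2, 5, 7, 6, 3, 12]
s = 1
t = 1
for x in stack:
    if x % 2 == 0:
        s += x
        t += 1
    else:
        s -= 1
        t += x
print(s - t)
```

3

x=0: even, s = 1+0 = 1; t=2
x=8: even, s = 1+8 = 9; t=3
x=1: not even, s = 9-1 = 8; t=4
x=2: even, s = 8+2 = 10; t=5
x=5: not even, s = 10-1 = 9; t=10
x=7: not even, s = 9-1 = 8; t=17
x=6: even, s = 8+6 = 14; t=18
x=3: not even, s = 14-1 = 13; t=21
x=12: even, s = 13+12 = 25; t=22
s-t = 25-22 = 3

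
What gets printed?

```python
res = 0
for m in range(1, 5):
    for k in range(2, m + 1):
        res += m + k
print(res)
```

m=2,k=2: res = 0+4 = 4
m=3,k=2: res = 4+5 = 9
m=3,k=3: res = 9+6 = 15
m=4,k=2: res = 15+6 = 21
m=4,k=3: res = 21+7 = 28
m=4,k=4: res = 28+8 = 36

36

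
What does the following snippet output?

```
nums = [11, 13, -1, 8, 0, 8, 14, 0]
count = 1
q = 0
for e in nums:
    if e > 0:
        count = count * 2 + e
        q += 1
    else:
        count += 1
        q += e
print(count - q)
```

383

e=11: >0, count = 1*2+11 = 13; q=1
e=13: >0, count = 13*2+13 = 39; q=2
e=-1: not >0, count = 39+1 = 40; q=1
e=8: >0, count = 40*2+8 = 88; q=2
e=0: not >0, count = 88+1 = 89; q=2
e=8: >0, count = 89*2+8 = 186; q=3
e=14: >0, count = 186*2+14 = 386; q=4
e=0: not >0, count = 386+1 = 387; q=4
count-q = 387-4 = 383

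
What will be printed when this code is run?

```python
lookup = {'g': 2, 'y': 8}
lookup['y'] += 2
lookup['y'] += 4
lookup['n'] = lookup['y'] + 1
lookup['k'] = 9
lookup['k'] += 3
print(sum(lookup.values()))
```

43

lookup['y'] = 8+2 = 10 → {'g': 2, 'y': 10}
lookup['y'] = 10+4 = 14 → {'g': 2, 'y': 14}
lookup['n'] = lookup['y']+1 = 15 → {'g': 2, 'y': 14, 'n': 15}
lookup['k'] = 9 → {'g': 2, 'y': 14, 'n': 15, 'k': 9}
lookup['k'] = 9+3 = 12 → {'g': 2, 'y': 14, 'n': 15, 'k': 12}
sum of values = 43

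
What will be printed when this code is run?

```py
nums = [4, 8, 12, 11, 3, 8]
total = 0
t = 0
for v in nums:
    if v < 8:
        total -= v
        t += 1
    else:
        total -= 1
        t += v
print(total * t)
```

-451

v=4: <8, total = 0-4 = -4; t=1
v=8: not <8, total = (-4)-1 = -5; t=9
v=12: not <8, total = (-5)-1 = -6; t=21
v=11: not <8, total = (-6)-1 = -7; t=32
v=3: <8, total = (-7)-3 = -10; t=33
v=8: not <8, total = (-10)-1 = -11; t=41
total*t = (-11)*41 = -451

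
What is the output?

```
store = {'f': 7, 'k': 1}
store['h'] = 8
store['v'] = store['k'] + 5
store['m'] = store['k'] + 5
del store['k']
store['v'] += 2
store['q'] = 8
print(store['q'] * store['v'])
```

64

store['h'] = 8 → {'f': 7, 'k': 1, 'h': 8}
store['v'] = store['k']+5 = 6 → {'f': 7, 'k': 1, 'h': 8, 'v': 6}
store['m'] = store['k']+5 = 6 → {'f': 7, 'k': 1, 'h': 8, 'v': 6, 'm': 6}
del 'k' → {'f': 7, 'h': 8, 'v': 6, 'm': 6}
store['v'] = 6+2 = 8 → {'f': 7, 'h': 8, 'v': 8, 'm': 6}
store['q'] = 8 → {'f': 7, 'h': 8, 'v': 8, 'm': 6, 'q': 8}
store['q']*store['v'] = 8*8 = 64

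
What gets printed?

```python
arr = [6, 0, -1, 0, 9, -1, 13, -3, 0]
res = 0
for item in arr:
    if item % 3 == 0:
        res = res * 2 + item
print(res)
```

222

item=6: %3==0, res = 0*2+6 = 6
item=0: %3==0, res = 6*2+0 = 12
item=-1: not %3==0
item=0: %3==0, res = 12*2+0 = 24
item=9: %3==0, res = 24*2+9 = 57
item=-1: not %3==0
item=13: not %3==0
item=-3: %3==0, res = 57*2+(-3) = 111
item=0: %3==0, res = 111*2+0 = 222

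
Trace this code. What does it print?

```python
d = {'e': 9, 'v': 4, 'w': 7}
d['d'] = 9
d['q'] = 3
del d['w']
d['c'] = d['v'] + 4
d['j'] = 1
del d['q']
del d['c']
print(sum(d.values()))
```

d['d'] = 9 → {'e': 9, 'v': 4, 'w': 7, 'd': 9}
d['q'] = 3 → {'e': 9, 'v': 4, 'w': 7, 'd': 9, 'q': 3}
del 'w' → {'e': 9, 'v': 4, 'd': 9, 'q': 3}
d['c'] = d['v']+4 = 8 → {'e': 9, 'v': 4, 'd': 9, 'q': 3, 'c': 8}
d['j'] = 1 → {'e': 9, 'v': 4, 'd': 9, 'q': 3, 'c': 8, 'j': 1}
del 'q' → {'e': 9, 'v': 4, 'd': 9, 'c': 8, 'j': 1}
del 'c' → {'e': 9, 'v': 4, 'd': 9, 'j': 1}
sum of values = 23

23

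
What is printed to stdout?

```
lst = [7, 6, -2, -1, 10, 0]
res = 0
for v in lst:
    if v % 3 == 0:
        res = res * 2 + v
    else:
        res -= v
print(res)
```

v=7: not %3==0, res = 0-7 = -7
v=6: %3==0, res = (-7)*2+6 = -8
v=-2: not %3==0, res = (-8)-(-2) = -6
v=-1: not %3==0, res = (-6)-(-1) = -5
v=10: not %3==0, res = (-5)-10 = -15
v=0: %3==0, res = (-15)*2+0 = -30

-30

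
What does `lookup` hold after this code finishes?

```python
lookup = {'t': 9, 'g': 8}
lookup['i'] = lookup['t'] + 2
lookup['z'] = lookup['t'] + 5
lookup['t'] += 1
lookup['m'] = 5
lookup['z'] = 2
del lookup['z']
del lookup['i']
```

{'t': 10, 'g': 8, 'm': 5}

lookup['i'] = lookup['t']+2 = 11 → {'t': 9, 'g': 8, 'i': 11}
lookup['z'] = lookup['t']+5 = 14 → {'t': 9, 'g': 8, 'i': 11, 'z': 14}
lookup['t'] = 9+1 = 10 → {'t': 10, 'g': 8, 'i': 11, 'z': 14}
lookup['m'] = 5 → {'t': 10, 'g': 8, 'i': 11, 'z': 14, 'm': 5}
lookup['z'] = 2 → {'t': 10, 'g': 8, 'i': 11, 'z': 2, 'm': 5}
del 'z' → {'t': 10, 'g': 8, 'i': 11, 'm': 5}
del 'i' → {'t': 10, 'g': 8, 'm': 5}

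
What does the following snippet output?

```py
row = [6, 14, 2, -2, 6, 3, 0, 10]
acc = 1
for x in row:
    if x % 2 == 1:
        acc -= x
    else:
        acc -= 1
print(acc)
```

-9

x=6: not odd, acc = 1-1 = 0
x=14: not odd, acc = 0-1 = -1
x=2: not odd, acc = (-1)-1 = -2
x=-2: not odd, acc = (-2)-1 = -3
x=6: not odd, acc = (-3)-1 = -4
x=3: odd, acc = (-4)-3 = -7
x=0: not odd, acc = (-7)-1 = -8
x=10: not odd, acc = (-8)-1 = -9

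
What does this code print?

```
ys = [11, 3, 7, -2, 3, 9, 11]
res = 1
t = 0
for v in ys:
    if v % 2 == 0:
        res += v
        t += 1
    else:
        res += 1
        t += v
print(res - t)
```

v=11: not even, res = 1+1 = 2; t=11
v=3: not even, res = 2+1 = 3; t=14
v=7: not even, res = 3+1 = 4; t=21
v=-2: even, res = 4+(-2) = 2; t=22
v=3: not even, res = 2+1 = 3; t=25
v=9: not even, res = 3+1 = 4; t=34
v=11: not even, res = 4+1 = 5; t=45
res-t = 5-45 = -40

-40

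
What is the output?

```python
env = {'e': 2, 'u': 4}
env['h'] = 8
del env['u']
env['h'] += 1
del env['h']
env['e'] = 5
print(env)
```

{'e': 5}

env['h'] = 8 → {'e': 2, 'u': 4, 'h': 8}
del 'u' → {'e': 2, 'h': 8}
env['h'] = 8+1 = 9 → {'e': 2, 'h': 9}
del 'h' → {'e': 2}
env['e'] = 5 → {'e': 5}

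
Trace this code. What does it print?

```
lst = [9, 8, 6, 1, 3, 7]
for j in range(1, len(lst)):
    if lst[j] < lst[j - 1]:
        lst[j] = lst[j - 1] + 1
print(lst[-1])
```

14

j=1: 8<9, lst[1] = 9+1 = 10 → [9, 10, 6, 1, 3, 7]
j=2: 6<10, lst[2] = 10+1 = 11 → [9, 10, 11, 1, 3, 7]
j=3: 1<11, lst[3] = 11+1 = 12 → [9, 10, 11, 12, 3, 7]
j=4: 3<12, lst[4] = 12+1 = 13 → [9, 10, 11, 12, 13, 7]
j=5: 7<13, lst[5] = 13+1 = 14 → [9, 10, 11, 12, 13, 14]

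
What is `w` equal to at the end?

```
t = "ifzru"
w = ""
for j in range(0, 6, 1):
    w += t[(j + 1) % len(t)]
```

j=0: add t[1]='f' → 'f'
j=1: add t[2]='z' → 'fz'
j=2: add t[3]='r' → 'fzr'
j=3: add t[4]='u' → 'fzru'
j=4: add t[0]='i' → 'fzrui'
j=5: add t[1]='f' → 'fzruif'

'fzruif'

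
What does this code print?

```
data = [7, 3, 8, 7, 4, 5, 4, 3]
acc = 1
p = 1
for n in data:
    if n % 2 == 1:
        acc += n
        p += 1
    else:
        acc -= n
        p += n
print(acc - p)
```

-12

n=7: odd, acc = 1+7 = 8; p=2
n=3: odd, acc = 8+3 = 11; p=3
n=8: not odd, acc = 11-8 = 3; p=11
n=7: odd, acc = 3+7 = 10; p=12
n=4: not odd, acc = 10-4 = 6; p=16
n=5: odd, acc = 6+5 = 11; p=17
n=4: not odd, acc = 11-4 = 7; p=21
n=3: odd, acc = 7+3 = 10; p=22
acc-p = 10-22 = -12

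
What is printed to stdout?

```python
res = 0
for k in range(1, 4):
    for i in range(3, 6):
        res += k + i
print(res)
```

54

k=1,i=3: res = 0+4 = 4
k=1,i=4: res = 4+5 = 9
k=1,i=5: res = 9+6 = 15
k=2,i=3: res = 15+5 = 20
k=2,i=4: res = 20+6 = 26
k=2,i=5: res = 26+7 = 33
k=3,i=3: res = 33+6 = 39
k=3,i=4: res = 39+7 = 46
k=3,i=5: res = 46+8 = 54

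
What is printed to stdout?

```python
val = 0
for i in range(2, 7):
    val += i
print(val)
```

i=2: val = 0+2 = 2
i=3: val = 2+3 = 5
i=4: val = 5+4 = 9
i=5: val = 9+5 = 14
i=6: val = 14+6 = 20

20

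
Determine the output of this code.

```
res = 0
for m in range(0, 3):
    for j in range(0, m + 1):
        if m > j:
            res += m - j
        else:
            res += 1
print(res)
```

m=0,j=0: not 0>0, res = 0+1 = 1
m=1,j=0: 1>0, res = 1+1 = 2
m=1,j=1: not 1>1, res = 2+1 = 3
m=2,j=0: 2>0, res = 3+2 = 5
m=2,j=1: 2>1, res = 5+1 = 6
m=2,j=2: not 2>2, res = 6+1 = 7

7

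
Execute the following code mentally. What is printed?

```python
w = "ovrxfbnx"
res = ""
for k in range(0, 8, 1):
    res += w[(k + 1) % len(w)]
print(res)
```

k=0: add w[1]='v' → 'v'
k=1: add w[2]='r' → 'vr'
k=2: add w[3]='x' → 'vrx'
k=3: add w[4]='f' → 'vrxf'
k=4: add w[5]='b' → 'vrxfb'
k=5: add w[6]='n' → 'vrxfbn'
k=6: add w[7]='x' → 'vrxfbnx'
k=7: add w[0]='o' → 'vrxfbnxo'

vrxfbnxo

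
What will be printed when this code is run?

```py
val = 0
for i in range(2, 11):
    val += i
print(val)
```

54

i=2: val = 0+2 = 2
i=3: val = 2+3 = 5
i=4: val = 5+4 = 9
i=5: val = 9+5 = 14
i=6: val = 14+6 = 20
i=7: val = 20+7 = 27
i=8: val = 27+8 = 35
i=9: val = 35+9 = 44
i=10: val = 44+10 = 54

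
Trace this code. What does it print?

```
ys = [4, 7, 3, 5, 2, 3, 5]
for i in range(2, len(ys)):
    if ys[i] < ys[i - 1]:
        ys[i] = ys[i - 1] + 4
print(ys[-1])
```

i=2: 3<7, ys[2] = 7+4 = 11 → [4, 7, 11, 5, 2, 3, 5]
i=3: 5<11, ys[3] = 11+4 = 15 → [4, 7, 11, 15, 2, 3, 5]
i=4: 2<15, ys[4] = 15+4 = 19 → [4, 7, 11, 15, 19, 3, 5]
i=5: 3<19, ys[5] = 19+4 = 23 → [4, 7, 11, 15, 19, 23, 5]
i=6: 5<23, ys[6] = 23+4 = 27 → [4, 7, 11, 15, 19, 23, 27]

27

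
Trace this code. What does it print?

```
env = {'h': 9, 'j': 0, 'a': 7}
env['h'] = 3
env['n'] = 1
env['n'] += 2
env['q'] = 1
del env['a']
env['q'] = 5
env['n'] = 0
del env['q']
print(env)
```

env['h'] = 3 → {'h': 3, 'j': 0, 'a': 7}
env['n'] = 1 → {'h': 3, 'j': 0, 'a': 7, 'n': 1}
env['n'] = 1+2 = 3 → {'h': 3, 'j': 0, 'a': 7, 'n': 3}
env['q'] = 1 → {'h': 3, 'j': 0, 'a': 7, 'n': 3, 'q': 1}
del 'a' → {'h': 3, 'j': 0, 'n': 3, 'q': 1}
env['q'] = 5 → {'h': 3, 'j': 0, 'n': 3, 'q': 5}
env['n'] = 0 → {'h': 3, 'j': 0, 'n': 0, 'q': 5}
del 'q' → {'h': 3, 'j': 0, 'n': 0}

{'h': 3, 'j': 0, 'n': 0}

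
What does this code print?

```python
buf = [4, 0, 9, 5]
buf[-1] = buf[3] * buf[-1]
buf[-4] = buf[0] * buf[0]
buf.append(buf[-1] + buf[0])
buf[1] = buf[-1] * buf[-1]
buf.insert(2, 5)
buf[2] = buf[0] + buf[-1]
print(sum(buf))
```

buf[-1] = buf[3]*buf[-1] = 5*5 = 25 → [4, 0, 9, 25]
buf[-4] = buf[0]*buf[0] = 4*4 = 16 → [16, 0, 9, 25]
append buf[-1]+buf[0] = 25+16 = 41 → [16, 0, 9, 25, 41]
buf[1] = buf[-1]*buf[-1] = 41*41 = 1681 → [16, 1681, 9, 25, 41]
insert 5 at 2 → [16, 1681, 5, 9, 25, 41]
buf[2] = buf[0]+buf[-1] = 16+41 = 57 → [16, 1681, 57, 9, 25, 41]
sum = 1829

1829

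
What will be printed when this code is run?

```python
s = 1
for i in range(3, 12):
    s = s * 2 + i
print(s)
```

i=3: s = 1*2+3 = 5
i=4: s = 5*2+4 = 14
i=5: s = 14*2+5 = 33
i=6: s = 33*2+6 = 72
i=7: s = 72*2+7 = 151
i=8: s = 151*2+8 = 310
i=9: s = 310*2+9 = 629
i=10: s = 629*2+10 = 1268
i=11: s = 1268*2+11 = 2547

2547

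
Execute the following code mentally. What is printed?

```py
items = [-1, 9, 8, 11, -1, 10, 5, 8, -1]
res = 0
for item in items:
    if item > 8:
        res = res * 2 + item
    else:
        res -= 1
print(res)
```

51

item=-1: not >8, res = 0-1 = -1
item=9: >8, res = (-1)*2+9 = 7
item=8: not >8, res = 7-1 = 6
item=11: >8, res = 6*2+11 = 23
item=-1: not >8, res = 23-1 = 22
item=10: >8, res = 22*2+10 = 54
item=5: not >8, res = 54-1 = 53
item=8: not >8, res = 53-1 = 52
item=-1: not >8, res = 52-1 = 51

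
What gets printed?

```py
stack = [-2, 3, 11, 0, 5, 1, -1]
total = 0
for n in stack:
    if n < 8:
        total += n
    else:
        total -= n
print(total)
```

n=-2: <8, total = 0+(-2) = -2
n=3: <8, total = (-2)+3 = 1
n=11: not <8, total = 1-11 = -10
n=0: <8, total = (-10)+0 = -10
n=5: <8, total = (-10)+5 = -5
n=1: <8, total = (-5)+1 = -4
n=-1: <8, total = (-4)+(-1) = -5

-5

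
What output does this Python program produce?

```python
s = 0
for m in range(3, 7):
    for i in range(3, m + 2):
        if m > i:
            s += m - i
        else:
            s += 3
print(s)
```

34

m=3,i=3: not 3>3, s = 0+3 = 3
m=3,i=4: not 3>4, s = 3+3 = 6
m=4,i=3: 4>3, s = 6+1 = 7
m=4,i=4: not 4>4, s = 7+3 = 10
m=4,i=5: not 4>5, s = 10+3 = 13
m=5,i=3: 5>3, s = 13+2 = 15
m=5,i=4: 5>4, s = 15+1 = 16
m=5,i=5: not 5>5, s = 16+3 = 19
m=5,i=6: not 5>6, s = 19+3 = 22
m=6,i=3: 6>3, s = 22+3 = 25
m=6,i=4: 6>4, s = 25+2 = 27
m=6,i=5: 6>5, s = 27+1 = 28
m=6,i=6: not 6>6, s = 28+3 = 31
m=6,i=7: not 6>7, s = 31+3 = 34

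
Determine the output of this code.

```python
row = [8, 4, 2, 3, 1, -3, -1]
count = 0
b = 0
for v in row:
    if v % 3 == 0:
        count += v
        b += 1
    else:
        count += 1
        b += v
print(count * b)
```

v=8: not %3==0, count = 0+1 = 1; b=8
v=4: not %3==0, count = 1+1 = 2; b=12
v=2: not %3==0, count = 2+1 = 3; b=14
v=3: %3==0, count = 3+3 = 6; b=15
v=1: not %3==0, count = 6+1 = 7; b=16
v=-3: %3==0, count = 7+(-3) = 4; b=17
v=-1: not %3==0, count = 4+1 = 5; b=16
count*b = 5*16 = 80

80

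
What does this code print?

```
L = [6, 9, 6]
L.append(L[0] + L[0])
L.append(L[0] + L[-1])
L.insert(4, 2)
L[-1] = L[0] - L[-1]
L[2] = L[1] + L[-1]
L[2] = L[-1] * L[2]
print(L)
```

append L[0]+L[0] = 6+6 = 12 → [6, 9, 6, 12]
append L[0]+L[-1] = 6+12 = 18 → [6, 9, 6, 12, 18]
insert 2 at 4 → [6, 9, 6, 12, 2, 18]
L[-1] = L[0]-L[-1] = 6-18 = -12 → [6, 9, 6, 12, 2, -12]
L[2] = L[1]+L[-1] = 9+(-12) = -3 → [6, 9, -3, 12, 2, -12]
L[2] = L[-1]*L[2] = (-12)*(-3) = 36 → [6, 9, 36, 12, 2, -12]

[6, 9, 36, 12, 2, -12]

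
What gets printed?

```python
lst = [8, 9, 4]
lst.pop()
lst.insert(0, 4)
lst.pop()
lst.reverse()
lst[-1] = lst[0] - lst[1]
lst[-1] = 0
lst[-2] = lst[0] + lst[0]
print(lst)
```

pop() removes 4 → [8, 9]
insert 4 at 0 → [4, 8, 9]
pop() removes 9 → [4, 8]
reverse → [8, 4]
lst[-1] = lst[0]-lst[1] = 8-4 = 4 → [8, 4]
lst[-1] = 0 → [8, 0]
lst[-2] = lst[0]+lst[0] = 8+8 = 16 → [16, 0]

[16, 0]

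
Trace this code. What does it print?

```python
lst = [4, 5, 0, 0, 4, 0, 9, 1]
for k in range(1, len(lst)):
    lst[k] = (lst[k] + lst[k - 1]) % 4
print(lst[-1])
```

3

k=1: lst[1] = (5+4)%4 = 1 → [4, 1, 0, 0, 4, 0, 9, 1]
k=2: lst[2] = (0+1)%4 = 1 → [4, 1, 1, 0, 4, 0, 9, 1]
k=3: lst[3] = (0+1)%4 = 1 → [4, 1, 1, 1, 4, 0, 9, 1]
k=4: lst[4] = (4+1)%4 = 1 → [4, 1, 1, 1, 1, 0, 9, 1]
k=5: lst[5] = (0+1)%4 = 1 → [4, 1, 1, 1, 1, 1, 9, 1]
k=6: lst[6] = (9+1)%4 = 2 → [4, 1, 1, 1, 1, 1, 2, 1]
k=7: lst[7] = (1+2)%4 = 3 → [4, 1, 1, 1, 1, 1, 2, 3]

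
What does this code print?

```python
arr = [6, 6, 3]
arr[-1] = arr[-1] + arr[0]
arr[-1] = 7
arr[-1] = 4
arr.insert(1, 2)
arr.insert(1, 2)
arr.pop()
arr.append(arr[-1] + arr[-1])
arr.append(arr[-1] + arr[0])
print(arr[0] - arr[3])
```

0

arr[-1] = arr[-1]+arr[0] = 3+6 = 9 → [6, 6, 9]
arr[-1] = 7 → [6, 6, 7]
arr[-1] = 4 → [6, 6, 4]
insert 2 at 1 → [6, 2, 6, 4]
insert 2 at 1 → [6, 2, 2, 6, 4]
pop() removes 4 → [6, 2, 2, 6]
append arr[-1]+arr[-1] = 6+6 = 12 → [6, 2, 2, 6, 12]
append arr[-1]+arr[0] = 12+6 = 18 → [6, 2, 2, 6, 12, 18]
arr[0]-arr[3] = 6-6 = 0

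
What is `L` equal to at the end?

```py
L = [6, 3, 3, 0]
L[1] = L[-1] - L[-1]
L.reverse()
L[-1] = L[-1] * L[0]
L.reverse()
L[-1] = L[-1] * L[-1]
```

[0, 0, 3, 0]

L[1] = L[-1]-L[-1] = 0-0 = 0 → [6, 0, 3, 0]
reverse → [0, 3, 0, 6]
L[-1] = L[-1]*L[0] = 6*0 = 0 → [0, 3, 0, 0]
reverse → [0, 0, 3, 0]
L[-1] = L[-1]*L[-1] = 0*0 = 0 → [0, 0, 3, 0]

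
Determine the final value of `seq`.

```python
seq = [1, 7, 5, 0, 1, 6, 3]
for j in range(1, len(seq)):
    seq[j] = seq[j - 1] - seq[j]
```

[1, -6, -11, -11, -12, -18, -21]

j=1: seq[1] = 1-7 = -6 → [1, -6, 5, 0, 1, 6, 3]
j=2: seq[2] = (-6)-5 = -11 → [1, -6, -11, 0, 1, 6, 3]
j=3: seq[3] = (-11)-0 = -11 → [1, -6, -11, -11, 1, 6, 3]
j=4: seq[4] = (-11)-1 = -12 → [1, -6, -11, -11, -12, 6, 3]
j=5: seq[5] = (-12)-6 = -18 → [1, -6, -11, -11, -12, -18, 3]
j=6: seq[6] = (-18)-3 = -21 → [1, -6, -11, -11, -12, -18, -21]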